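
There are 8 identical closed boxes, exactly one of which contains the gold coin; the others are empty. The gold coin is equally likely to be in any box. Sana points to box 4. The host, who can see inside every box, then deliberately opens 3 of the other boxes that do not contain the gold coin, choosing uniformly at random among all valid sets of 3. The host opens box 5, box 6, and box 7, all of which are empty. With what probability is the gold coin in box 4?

Apply Bayes' rule, conditioning on where the gold coin actually is.
If it is in any of boxes 1, 2, 3, and 8 (prior 1/8 each): the host has 20 equally likely choices, so probability 1/20; weight (1/8)·(1/20) = 1/160 each.
If it is in box 4 (prior 1/8): the host has 35 equally likely choices, so probability 1/35; weight (1/8)·(1/35) = 1/280.
If it is in any of boxes 5, 6, and 7 (prior 1/8 each): that box was opened and seen not to hold the prize — ruled out; weight (1/8)·0 = 0 each.
The weights sum to 1/35.
So P(the gold coin in box 4 | the host opened box 5, box 6, and box 7) = (1/280) / (1/35) = 1/8.

1/8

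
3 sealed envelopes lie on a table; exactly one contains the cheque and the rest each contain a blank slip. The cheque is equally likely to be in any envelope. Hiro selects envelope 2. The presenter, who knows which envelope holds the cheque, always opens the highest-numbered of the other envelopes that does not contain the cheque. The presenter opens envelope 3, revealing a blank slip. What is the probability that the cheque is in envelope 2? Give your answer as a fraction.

1/2

Consider each possible location of the cheque in turn.
If it is in either of envelopes 1 and 2 (prior 1/3 each): envelope 3 is the highest-numbered option available, probability 1; weight (1/3)·1 = 1/3 each.
If it is in envelope 3 (prior 1/3): the presenter opened envelope 3, so this case is ruled out; weight (1/3)·0 = 0.
The weights sum to 2/3.
So P(the cheque in envelope 2 | the presenter opened envelope 3) = (1/3) / (2/3) = 1/2.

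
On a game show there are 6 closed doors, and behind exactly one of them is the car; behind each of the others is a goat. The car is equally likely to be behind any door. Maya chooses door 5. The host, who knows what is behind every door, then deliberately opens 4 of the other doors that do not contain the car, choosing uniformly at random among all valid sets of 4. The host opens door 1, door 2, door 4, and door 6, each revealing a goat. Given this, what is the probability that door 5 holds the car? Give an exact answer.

Consider each possible location of the car in turn.
If it is behind any of doors 1, 2, 4, and 6 (prior 1/6 each): that door was opened and seen not to hold the prize — ruled out; weight (1/6)·0 = 0 each.
If it is behind door 3 (prior 1/6): the host has no choice, probability 1; weight (1/6)·1 = 1/6.
If it is behind door 5 (prior 1/6): the host has 5 equally likely choices, so probability 1/5; weight (1/6)·(1/5) = 1/30.
The weights sum to 1/5.
So P(the car behind door 5 | the host opened door 1, door 2, door 4, and door 6) = (1/30) / (1/5) = 1/6.

1/6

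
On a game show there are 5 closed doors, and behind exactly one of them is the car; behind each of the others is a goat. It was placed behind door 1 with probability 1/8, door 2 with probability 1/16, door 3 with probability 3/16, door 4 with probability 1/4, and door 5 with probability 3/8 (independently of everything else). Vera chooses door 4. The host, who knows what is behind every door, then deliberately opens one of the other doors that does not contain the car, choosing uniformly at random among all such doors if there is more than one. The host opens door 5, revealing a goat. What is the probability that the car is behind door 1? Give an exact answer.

2/9

Condition on the true location of the car.
If it is behind door 1 (prior 1/8): the host has 3 equally likely choices, so probability 1/3; weight (1/8)·(1/3) = 1/24.
If it is behind door 2 (prior 1/16): the host has 3 equally likely choices, so probability 1/3; weight (1/16)·(1/3) = 1/48.
If it is behind door 3 (prior 3/16): the host has 3 equally likely choices, so probability 1/3; weight (3/16)·(1/3) = 1/16.
If it is behind door 4 (prior 1/4): the host has 4 equally likely choices, so probability 1/4; weight (1/4)·(1/4) = 1/16.
If it is behind door 5 (prior 3/8): the host opened door 5, so this case is ruled out; weight (3/8)·0 = 0.
The weights sum to 3/16.
So P(the car behind door 1 | the host opened door 5) = (1/24) / (3/16) = 2/9.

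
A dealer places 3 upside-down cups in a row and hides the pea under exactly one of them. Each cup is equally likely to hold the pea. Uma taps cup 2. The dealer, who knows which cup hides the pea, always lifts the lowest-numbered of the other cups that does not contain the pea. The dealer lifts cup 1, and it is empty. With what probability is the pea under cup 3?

1/2

Consider each possible location of the pea in turn.
If it is under cup 1 (prior 1/3): the dealer opened cup 1, so this case is ruled out; weight (1/3)·0 = 0.
If it is under either of cups 2 and 3 (prior 1/3 each): cup 1 is the lowest-numbered option available, probability 1; weight (1/3)·1 = 1/3 each.
The weights sum to 2/3.
So P(the pea under cup 3 | the dealer opened cup 1) = (1/3) / (2/3) = 1/2.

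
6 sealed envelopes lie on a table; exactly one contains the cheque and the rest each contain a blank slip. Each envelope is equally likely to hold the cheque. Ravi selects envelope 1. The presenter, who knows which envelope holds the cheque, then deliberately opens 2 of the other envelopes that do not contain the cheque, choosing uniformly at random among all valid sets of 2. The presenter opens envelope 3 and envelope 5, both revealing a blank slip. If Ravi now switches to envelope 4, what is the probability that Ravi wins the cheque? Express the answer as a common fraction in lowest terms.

5/18

Condition on the true location of the cheque.
If it is in envelope 1 (prior 1/6): the presenter has 10 equally likely choices, so probability 1/10; weight (1/6)·(1/10) = 1/60.
If it is in any of envelopes 2, 4, and 6 (prior 1/6 each): the presenter has 6 equally likely choices, so probability 1/6; weight (1/6)·(1/6) = 1/36 each.
If it is in either of envelopes 3 and 5 (prior 1/6 each): that envelope was opened and seen not to hold the prize — ruled out; weight (1/6)·0 = 0 each.
The weights sum to 1/10.
So P(the cheque in envelope 4 | the presenter opened envelope 3 and envelope 5) = (1/36) / (1/10) = 5/18.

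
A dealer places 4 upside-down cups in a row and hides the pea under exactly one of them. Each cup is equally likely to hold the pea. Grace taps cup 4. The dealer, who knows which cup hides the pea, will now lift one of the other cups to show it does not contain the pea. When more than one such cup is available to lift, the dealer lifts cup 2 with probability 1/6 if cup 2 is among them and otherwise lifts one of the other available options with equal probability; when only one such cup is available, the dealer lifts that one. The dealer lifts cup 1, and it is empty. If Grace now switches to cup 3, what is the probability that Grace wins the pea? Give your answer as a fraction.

Condition on the true location of the pea.
If it is under cup 1 (prior 1/4): the dealer opened cup 1, so this case is ruled out; weight (1/4)·0 = 0.
If it is under cup 2 (prior 1/4): cup 2 holds the prize so is unavailable; the dealer chooses uniformly among the 2 others, probability 1/2; weight (1/4)·(1/2) = 1/8.
If it is under cup 3 (prior 1/4): cup 2 is available but not opened, probability 5/6; weight (1/4)·(5/6) = 5/24.
If it is under cup 4 (prior 1/4): cup 2 is available but not opened; cup 1 gets probability (1 − 1/6)/2 = 5/12; weight (1/4)·(5/12) = 5/48.
The weights sum to 7/16.
So P(the pea under cup 3 | the dealer opened cup 1) = (5/24) / (7/16) = 10/21.

10/21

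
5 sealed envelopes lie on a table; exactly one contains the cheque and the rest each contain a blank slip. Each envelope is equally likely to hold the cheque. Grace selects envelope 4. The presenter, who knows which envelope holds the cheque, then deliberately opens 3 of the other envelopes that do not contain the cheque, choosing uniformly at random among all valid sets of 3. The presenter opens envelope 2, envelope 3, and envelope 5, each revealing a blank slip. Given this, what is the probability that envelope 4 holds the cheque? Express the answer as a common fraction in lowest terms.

Condition on the true location of the cheque.
If it is in envelope 1 (prior 1/5): the presenter has no choice, probability 1; weight (1/5)·1 = 1/5.
If it is in any of envelopes 2, 3, and 5 (prior 1/5 each): that envelope was opened and seen not to hold the prize — ruled out; weight (1/5)·0 = 0 each.
If it is in envelope 4 (prior 1/5): the presenter has 4 equally likely choices, so probability 1/4; weight (1/5)·(1/4) = 1/20.
The weights sum to 1/4.
So P(the cheque in envelope 4 | the presenter opened envelope 2, envelope 3, and envelope 5) = (1/20) / (1/4) = 1/5.

1/5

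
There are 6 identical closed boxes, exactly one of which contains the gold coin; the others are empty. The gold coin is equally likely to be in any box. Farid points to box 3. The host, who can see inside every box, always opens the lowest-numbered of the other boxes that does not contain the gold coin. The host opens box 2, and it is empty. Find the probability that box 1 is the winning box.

Condition on the true location of the gold coin.
If it is in box 1 (prior 1/6): box 2 is the lowest-numbered option available, probability 1; weight (1/6)·1 = 1/6.
If it is in box 2 (prior 1/6): the host opened box 2, so this case is ruled out; weight (1/6)·0 = 0.
If it is in any of boxes 3, 4, 5, and 6 (prior 1/6 each): the host would have opened box 1 instead, probability 0; weight (1/6)·0 = 0 each.
The weights sum to 1/6.
So P(the gold coin in box 1 | the host opened box 2) = (1/6) / (1/6) = 1.

1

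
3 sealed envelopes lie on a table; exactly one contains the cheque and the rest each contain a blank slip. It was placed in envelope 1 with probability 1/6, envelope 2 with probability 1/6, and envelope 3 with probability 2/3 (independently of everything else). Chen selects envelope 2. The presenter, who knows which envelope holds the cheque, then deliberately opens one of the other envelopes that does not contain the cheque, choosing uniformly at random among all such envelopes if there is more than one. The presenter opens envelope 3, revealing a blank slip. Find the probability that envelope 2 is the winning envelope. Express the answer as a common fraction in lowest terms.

1/3

Apply Bayes' rule, conditioning on where the cheque actually is.
If it is in envelope 1 (prior 1/6): the presenter has no choice, probability 1; weight (1/6)·1 = 1/6.
If it is in envelope 2 (prior 1/6): the presenter has 2 equally likely choices, so probability 1/2; weight (1/6)·(1/2) = 1/12.
If it is in envelope 3 (prior 2/3): the presenter opened envelope 3, so this case is ruled out; weight (2/3)·0 = 0.
The weights sum to 1/4.
So P(the cheque in envelope 2 | the presenter opened envelope 3) = (1/12) / (1/4) = 1/3.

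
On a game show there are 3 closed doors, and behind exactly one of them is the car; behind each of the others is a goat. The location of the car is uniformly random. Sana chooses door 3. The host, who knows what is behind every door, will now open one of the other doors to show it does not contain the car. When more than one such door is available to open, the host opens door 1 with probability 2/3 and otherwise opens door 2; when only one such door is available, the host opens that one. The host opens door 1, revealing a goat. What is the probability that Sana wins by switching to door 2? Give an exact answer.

3/5

Condition on the true location of the car.
If it is behind door 1 (prior 1/3): the host opened door 1, so this case is ruled out; weight (1/3)·0 = 0.
If it is behind door 2 (prior 1/3): only door 1 is available, probability 1; weight (1/3)·1 = 1/3.
If it is behind door 3 (prior 1/3): door 1 is available, opened with probability 2/3; weight (1/3)·(2/3) = 2/9.
The weights sum to 5/9.
So P(the car behind door 2 | the host opened door 1) = (1/3) / (5/9) = 3/5.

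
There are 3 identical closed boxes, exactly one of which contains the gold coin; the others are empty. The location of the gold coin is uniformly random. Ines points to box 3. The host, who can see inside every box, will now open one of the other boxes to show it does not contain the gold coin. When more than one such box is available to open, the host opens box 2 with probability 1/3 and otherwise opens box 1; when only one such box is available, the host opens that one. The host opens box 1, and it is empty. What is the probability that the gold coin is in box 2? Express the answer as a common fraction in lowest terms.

3/5

Apply Bayes' rule, conditioning on where the gold coin actually is.
If it is in box 1 (prior 1/3): the host opened box 1, so this case is ruled out; weight (1/3)·0 = 0.
If it is in box 2 (prior 1/3): only box 1 is available, probability 1; weight (1/3)·1 = 1/3.
If it is in box 3 (prior 1/3): box 2 is available but not opened, probability 2/3; weight (1/3)·(2/3) = 2/9.
The weights sum to 5/9.
So P(the gold coin in box 2 | the host opened box 1) = (1/3) / (5/9) = 3/5.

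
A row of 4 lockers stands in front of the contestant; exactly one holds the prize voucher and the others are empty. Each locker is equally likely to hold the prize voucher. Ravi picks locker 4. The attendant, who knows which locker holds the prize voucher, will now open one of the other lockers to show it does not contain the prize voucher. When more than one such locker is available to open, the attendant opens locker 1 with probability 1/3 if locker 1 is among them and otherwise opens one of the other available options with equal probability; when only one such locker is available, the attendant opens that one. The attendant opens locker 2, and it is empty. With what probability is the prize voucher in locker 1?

1/3

Consider each possible location of the prize voucher in turn.
If it is in locker 1 (prior 1/4): locker 1 holds the prize so is unavailable; the attendant chooses uniformly among the 2 others, probability 1/2; weight (1/4)·(1/2) = 1/8.
If it is in locker 2 (prior 1/4): the attendant opened locker 2, so this case is ruled out; weight (1/4)·0 = 0.
If it is in locker 3 (prior 1/4): locker 1 is available but not opened, probability 2/3; weight (1/4)·(2/3) = 1/6.
If it is in locker 4 (prior 1/4): locker 1 is available but not opened; locker 2 gets probability (1 − 1/3)/2 = 1/3; weight (1/4)·(1/3) = 1/12.
The weights sum to 3/8.
So P(the prize voucher in locker 1 | the attendant opened locker 2) = (1/8) / (3/8) = 1/3.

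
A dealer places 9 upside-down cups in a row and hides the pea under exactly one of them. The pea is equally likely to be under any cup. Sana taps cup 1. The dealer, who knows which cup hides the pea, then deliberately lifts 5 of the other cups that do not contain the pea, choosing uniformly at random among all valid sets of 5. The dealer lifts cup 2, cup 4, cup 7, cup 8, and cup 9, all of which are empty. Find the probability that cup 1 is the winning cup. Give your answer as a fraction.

1/9

Apply Bayes' rule, conditioning on where the pea actually is.
If it is under cup 1 (prior 1/9): the dealer has 56 equally likely choices, so probability 1/56; weight (1/9)·(1/56) = 1/504.
If it is under any of cups 2, 4, 7, 8, and 9 (prior 1/9 each): that cup was opened and seen not to hold the prize — ruled out; weight (1/9)·0 = 0 each.
If it is under any of cups 3, 5, and 6 (prior 1/9 each): the dealer has 21 equally likely choices, so probability 1/21; weight (1/9)·(1/21) = 1/189 each.
The weights sum to 1/56.
So P(the pea under cup 1 | the dealer opened cup 2, cup 4, cup 7, cup 8, and cup 9) = (1/504) / (1/56) = 1/9.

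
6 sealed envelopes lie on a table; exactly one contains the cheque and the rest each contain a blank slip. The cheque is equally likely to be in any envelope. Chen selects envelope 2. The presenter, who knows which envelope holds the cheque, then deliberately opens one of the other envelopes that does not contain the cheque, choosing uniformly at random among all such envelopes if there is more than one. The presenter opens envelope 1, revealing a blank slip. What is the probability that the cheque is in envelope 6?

Consider each possible location of the cheque in turn.
If it is in envelope 1 (prior 1/6): the presenter opened envelope 1, so this case is ruled out; weight (1/6)·0 = 0.
If it is in envelope 2 (prior 1/6): the presenter has 5 equally likely choices, so probability 1/5; weight (1/6)·(1/5) = 1/30.
If it is in any of envelopes 3, 4, 5, and 6 (prior 1/6 each): the presenter has 4 equally likely choices, so probability 1/4; weight (1/6)·(1/4) = 1/24 each.
The weights sum to 1/5.
So P(the cheque in envelope 6 | the presenter opened envelope 1) = (1/24) / (1/5) = 5/24.

5/24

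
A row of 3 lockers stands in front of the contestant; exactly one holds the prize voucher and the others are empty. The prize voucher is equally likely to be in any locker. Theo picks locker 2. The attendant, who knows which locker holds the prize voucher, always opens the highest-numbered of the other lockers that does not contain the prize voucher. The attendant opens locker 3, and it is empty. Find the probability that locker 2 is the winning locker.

1/2

Apply Bayes' rule, conditioning on where the prize voucher actually is.
If it is in either of lockers 1 and 2 (prior 1/3 each): locker 3 is the highest-numbered option available, probability 1; weight (1/3)·1 = 1/3 each.
If it is in locker 3 (prior 1/3): the attendant opened locker 3, so this case is ruled out; weight (1/3)·0 = 0.
The weights sum to 2/3.
So P(the prize voucher in locker 2 | the attendant opened locker 3) = (1/3) / (2/3) = 1/2.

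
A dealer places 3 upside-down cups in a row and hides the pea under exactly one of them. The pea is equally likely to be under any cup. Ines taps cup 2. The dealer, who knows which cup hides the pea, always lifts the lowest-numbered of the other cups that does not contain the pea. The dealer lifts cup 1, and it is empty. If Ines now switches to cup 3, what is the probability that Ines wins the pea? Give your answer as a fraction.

1/2

Condition on the true location of the pea.
If it is under cup 1 (prior 1/3): the dealer opened cup 1, so this case is ruled out; weight (1/3)·0 = 0.
If it is under either of cups 2 and 3 (prior 1/3 each): cup 1 is the lowest-numbered option available, probability 1; weight (1/3)·1 = 1/3 each.
The weights sum to 2/3.
So P(the pea under cup 3 | the dealer opened cup 1) = (1/3) / (2/3) = 1/2.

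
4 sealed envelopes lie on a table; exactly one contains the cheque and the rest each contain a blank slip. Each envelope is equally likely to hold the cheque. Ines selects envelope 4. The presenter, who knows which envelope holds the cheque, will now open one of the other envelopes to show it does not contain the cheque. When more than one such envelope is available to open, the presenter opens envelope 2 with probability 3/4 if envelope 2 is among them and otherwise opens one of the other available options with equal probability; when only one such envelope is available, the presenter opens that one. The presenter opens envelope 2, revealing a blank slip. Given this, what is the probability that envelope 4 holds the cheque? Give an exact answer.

1/3

Condition on the true location of the cheque.
If it is in any of envelopes 1, 3, and 4 (prior 1/4 each): envelope 2 is available, opened with probability 3/4; weight (1/4)·(3/4) = 3/16 each.
If it is in envelope 2 (prior 1/4): the presenter opened envelope 2, so this case is ruled out; weight (1/4)·0 = 0.
The weights sum to 9/16.
So P(the cheque in envelope 4 | the presenter opened envelope 2) = (3/16) / (9/16) = 1/3.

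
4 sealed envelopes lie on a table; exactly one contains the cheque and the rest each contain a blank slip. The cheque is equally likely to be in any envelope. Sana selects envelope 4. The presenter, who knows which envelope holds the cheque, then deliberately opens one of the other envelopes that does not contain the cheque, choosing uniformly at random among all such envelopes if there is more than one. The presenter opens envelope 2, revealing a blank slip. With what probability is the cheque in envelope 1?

Apply Bayes' rule, conditioning on where the cheque actually is.
If it is in either of envelopes 1 and 3 (prior 1/4 each): the presenter has 2 equally likely choices, so probability 1/2; weight (1/4)·(1/2) = 1/8 each.
If it is in envelope 2 (prior 1/4): the presenter opened envelope 2, so this case is ruled out; weight (1/4)·0 = 0.
If it is in envelope 4 (prior 1/4): the presenter has 3 equally likely choices, so probability 1/3; weight (1/4)·(1/3) = 1/12.
The weights sum to 1/3.
So P(the cheque in envelope 1 | the presenter opened envelope 2) = (1/8) / (1/3) = 3/8.

3/8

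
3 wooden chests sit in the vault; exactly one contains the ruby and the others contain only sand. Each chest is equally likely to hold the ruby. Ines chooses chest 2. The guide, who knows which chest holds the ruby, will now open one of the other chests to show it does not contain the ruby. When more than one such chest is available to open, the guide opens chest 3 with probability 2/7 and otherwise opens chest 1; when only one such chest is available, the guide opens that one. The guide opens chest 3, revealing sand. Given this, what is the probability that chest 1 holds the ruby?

7/9

Consider each possible location of the ruby in turn.
If it is in chest 1 (prior 1/3): only chest 3 is available, probability 1; weight (1/3)·1 = 1/3.
If it is in chest 2 (prior 1/3): chest 3 is available, opened with probability 2/7; weight (1/3)·(2/7) = 2/21.
If it is in chest 3 (prior 1/3): the guide opened chest 3, so this case is ruled out; weight (1/3)·0 = 0.
The weights sum to 3/7.
So P(the ruby in chest 1 | the guide opened chest 3) = (1/3) / (3/7) = 7/9.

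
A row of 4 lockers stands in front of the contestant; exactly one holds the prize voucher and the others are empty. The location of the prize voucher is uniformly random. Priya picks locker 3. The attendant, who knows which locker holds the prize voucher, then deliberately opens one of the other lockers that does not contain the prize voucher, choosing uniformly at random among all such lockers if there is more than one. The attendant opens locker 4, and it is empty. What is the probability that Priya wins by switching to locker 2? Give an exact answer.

3/8

Apply Bayes' rule, conditioning on where the prize voucher actually is.
If it is in either of lockers 1 and 2 (prior 1/4 each): the attendant has 2 equally likely choices, so probability 1/2; weight (1/4)·(1/2) = 1/8 each.
If it is in locker 3 (prior 1/4): the attendant has 3 equally likely choices, so probability 1/3; weight (1/4)·(1/3) = 1/12.
If it is in locker 4 (prior 1/4): the attendant opened locker 4, so this case is ruled out; weight (1/4)·0 = 0.
The weights sum to 1/3.
So P(the prize voucher in locker 2 | the attendant opened locker 4) = (1/8) / (1/3) = 3/8.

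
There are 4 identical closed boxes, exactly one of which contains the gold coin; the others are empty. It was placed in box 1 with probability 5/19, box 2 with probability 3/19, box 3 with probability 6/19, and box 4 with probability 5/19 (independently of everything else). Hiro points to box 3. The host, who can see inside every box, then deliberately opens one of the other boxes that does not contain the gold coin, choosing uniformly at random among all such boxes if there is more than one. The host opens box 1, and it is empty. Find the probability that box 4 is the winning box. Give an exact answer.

Apply Bayes' rule, conditioning on where the gold coin actually is.
If it is in box 1 (prior 5/19): the host opened box 1, so this case is ruled out; weight (5/19)·0 = 0.
If it is in box 2 (prior 3/19): the host has 2 equally likely choices, so probability 1/2; weight (3/19)·(1/2) = 3/38.
If it is in box 3 (prior 6/19): the host has 3 equally likely choices, so probability 1/3; weight (6/19)·(1/3) = 2/19.
If it is in box 4 (prior 5/19): the host has 2 equally likely choices, so probability 1/2; weight (5/19)·(1/2) = 5/38.
The weights sum to 6/19.
So P(the gold coin in box 4 | the host opened box 1) = (5/38) / (6/19) = 5/12.

5/12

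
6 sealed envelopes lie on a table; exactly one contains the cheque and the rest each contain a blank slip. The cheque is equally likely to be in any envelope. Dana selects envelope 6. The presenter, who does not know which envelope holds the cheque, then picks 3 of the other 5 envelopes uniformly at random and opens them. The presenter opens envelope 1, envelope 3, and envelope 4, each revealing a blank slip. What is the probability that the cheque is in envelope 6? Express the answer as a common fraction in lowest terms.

Apply Bayes' rule, conditioning on where the cheque actually is.
If it is in any of envelopes 1, 3, and 4 (prior 1/6 each): that envelope was opened and seen not to hold the prize — ruled out; weight (1/6)·0 = 0 each.
If it is in any of envelopes 2, 5, and 6 (prior 1/6 each): the presenter picks exactly this set with probability 1/10 regardless, and none is the prize; weight (1/6)·(1/10) = 1/60 each.
The weights sum to 1/20.
So P(the cheque in envelope 6 | the presenter opened envelope 1, envelope 3, and envelope 4) = (1/60) / (1/20) = 1/3.

1/3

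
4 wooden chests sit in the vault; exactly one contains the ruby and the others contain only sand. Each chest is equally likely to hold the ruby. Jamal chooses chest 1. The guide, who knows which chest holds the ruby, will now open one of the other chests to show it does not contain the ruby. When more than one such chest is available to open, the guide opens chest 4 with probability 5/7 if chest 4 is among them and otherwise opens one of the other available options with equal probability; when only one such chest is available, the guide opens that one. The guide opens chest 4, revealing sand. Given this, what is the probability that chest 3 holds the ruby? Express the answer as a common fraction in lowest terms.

Apply Bayes' rule, conditioning on where the ruby actually is.
If it is in any of chests 1, 2, and 3 (prior 1/4 each): chest 4 is available, opened with probability 5/7; weight (1/4)·(5/7) = 5/28 each.
If it is in chest 4 (prior 1/4): the guide opened chest 4, so this case is ruled out; weight (1/4)·0 = 0.
The weights sum to 15/28.
So P(the ruby in chest 3 | the guide opened chest 4) = (5/28) / (15/28) = 1/3.

1/3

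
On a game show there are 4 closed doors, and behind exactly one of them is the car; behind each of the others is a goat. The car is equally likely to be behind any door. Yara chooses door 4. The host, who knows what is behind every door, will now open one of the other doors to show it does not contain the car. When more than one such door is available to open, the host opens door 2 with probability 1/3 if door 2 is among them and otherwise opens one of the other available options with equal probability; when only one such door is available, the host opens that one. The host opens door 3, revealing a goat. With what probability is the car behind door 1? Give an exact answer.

4/9

Consider each possible location of the car in turn.
If it is behind door 1 (prior 1/4): door 2 is available but not opened, probability 2/3; weight (1/4)·(2/3) = 1/6.
If it is behind door 2 (prior 1/4): door 2 holds the prize so is unavailable; the host chooses uniformly among the 2 others, probability 1/2; weight (1/4)·(1/2) = 1/8.
If it is behind door 3 (prior 1/4): the host opened door 3, so this case is ruled out; weight (1/4)·0 = 0.
If it is behind door 4 (prior 1/4): door 2 is available but not opened; door 3 gets probability (1 − 1/3)/2 = 1/3; weight (1/4)·(1/3) = 1/12.
The weights sum to 3/8.
So P(the car behind door 1 | the host opened door 3) = (1/6) / (3/8) = 4/9.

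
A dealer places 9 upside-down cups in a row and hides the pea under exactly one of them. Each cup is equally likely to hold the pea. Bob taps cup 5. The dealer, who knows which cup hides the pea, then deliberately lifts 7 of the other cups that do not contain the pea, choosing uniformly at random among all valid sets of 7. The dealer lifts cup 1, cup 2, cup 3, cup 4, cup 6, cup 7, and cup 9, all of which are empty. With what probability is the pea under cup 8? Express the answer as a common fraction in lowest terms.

Condition on the true location of the pea.
If it is under any of cups 1, 2, 3, 4, 6, 7, and 9 (prior 1/9 each): that cup was opened and seen not to hold the prize — ruled out; weight (1/9)·0 = 0 each.
If it is under cup 5 (prior 1/9): the dealer has 8 equally likely choices, so probability 1/8; weight (1/9)·(1/8) = 1/72.
If it is under cup 8 (prior 1/9): the dealer has no choice, probability 1; weight (1/9)·1 = 1/9.
The weights sum to 1/8.
So P(the pea under cup 8 | the dealer opened cup 1, cup 2, cup 3, cup 4, cup 6, cup 7, and cup 9) = (1/9) / (1/8) = 8/9.

8/9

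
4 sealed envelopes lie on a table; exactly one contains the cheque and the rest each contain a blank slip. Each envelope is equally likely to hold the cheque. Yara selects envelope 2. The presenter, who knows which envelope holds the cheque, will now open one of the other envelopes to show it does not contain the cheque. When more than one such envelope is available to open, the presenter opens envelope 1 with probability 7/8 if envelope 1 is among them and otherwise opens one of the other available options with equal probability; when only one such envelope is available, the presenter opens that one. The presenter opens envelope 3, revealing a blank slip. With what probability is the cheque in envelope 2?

Apply Bayes' rule, conditioning on where the cheque actually is.
If it is in envelope 1 (prior 1/4): envelope 1 holds the prize so is unavailable; the presenter chooses uniformly among the 2 others, probability 1/2; weight (1/4)·(1/2) = 1/8.
If it is in envelope 2 (prior 1/4): envelope 1 is available but not opened; envelope 3 gets probability (1 − 7/8)/2 = 1/16; weight (1/4)·(1/16) = 1/64.
If it is in envelope 3 (prior 1/4): the presenter opened envelope 3, so this case is ruled out; weight (1/4)·0 = 0.
If it is in envelope 4 (prior 1/4): envelope 1 is available but not opened, probability 1/8; weight (1/4)·(1/8) = 1/32.
The weights sum to 11/64.
So P(the cheque in envelope 2 | the presenter opened envelope 3) = (1/64) / (11/64) = 1/11.

1/11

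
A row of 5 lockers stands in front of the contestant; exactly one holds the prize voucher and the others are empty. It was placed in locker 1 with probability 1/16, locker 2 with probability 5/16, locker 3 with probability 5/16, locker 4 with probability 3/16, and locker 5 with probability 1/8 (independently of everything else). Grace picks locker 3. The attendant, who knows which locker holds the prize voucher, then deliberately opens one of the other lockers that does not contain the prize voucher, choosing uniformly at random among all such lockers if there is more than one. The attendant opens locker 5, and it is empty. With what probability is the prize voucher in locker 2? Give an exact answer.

20/51

Condition on the true location of the prize voucher.
If it is in locker 1 (prior 1/16): the attendant has 3 equally likely choices, so probability 1/3; weight (1/16)·(1/3) = 1/48.
If it is in locker 2 (prior 5/16): the attendant has 3 equally likely choices, so probability 1/3; weight (5/16)·(1/3) = 5/48.
If it is in locker 3 (prior 5/16): the attendant has 4 equally likely choices, so probability 1/4; weight (5/16)·(1/4) = 5/64.
If it is in locker 4 (prior 3/16): the attendant has 3 equally likely choices, so probability 1/3; weight (3/16)·(1/3) = 1/16.
If it is in locker 5 (prior 1/8): the attendant opened locker 5, so this case is ruled out; weight (1/8)·0 = 0.
The weights sum to 17/64.
So P(the prize voucher in locker 2 | the attendant opened locker 5) = (5/48) / (17/64) = 20/51.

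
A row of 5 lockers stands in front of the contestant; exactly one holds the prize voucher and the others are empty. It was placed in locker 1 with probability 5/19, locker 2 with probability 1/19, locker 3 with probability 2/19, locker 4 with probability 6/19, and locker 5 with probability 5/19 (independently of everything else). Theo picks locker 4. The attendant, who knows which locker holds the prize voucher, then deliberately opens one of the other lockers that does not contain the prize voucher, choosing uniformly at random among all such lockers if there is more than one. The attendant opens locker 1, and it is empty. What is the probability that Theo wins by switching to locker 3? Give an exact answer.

4/25

Consider each possible location of the prize voucher in turn.
If it is in locker 1 (prior 5/19): the attendant opened locker 1, so this case is ruled out; weight (5/19)·0 = 0.
If it is in locker 2 (prior 1/19): the attendant has 3 equally likely choices, so probability 1/3; weight (1/19)·(1/3) = 1/57.
If it is in locker 3 (prior 2/19): the attendant has 3 equally likely choices, so probability 1/3; weight (2/19)·(1/3) = 2/57.
If it is in locker 4 (prior 6/19): the attendant has 4 equally likely choices, so probability 1/4; weight (6/19)·(1/4) = 3/38.
If it is in locker 5 (prior 5/19): the attendant has 3 equally likely choices, so probability 1/3; weight (5/19)·(1/3) = 5/57.
The weights sum to 25/114.
So P(the prize voucher in locker 3 | the attendant opened locker 1) = (2/57) / (25/114) = 4/25.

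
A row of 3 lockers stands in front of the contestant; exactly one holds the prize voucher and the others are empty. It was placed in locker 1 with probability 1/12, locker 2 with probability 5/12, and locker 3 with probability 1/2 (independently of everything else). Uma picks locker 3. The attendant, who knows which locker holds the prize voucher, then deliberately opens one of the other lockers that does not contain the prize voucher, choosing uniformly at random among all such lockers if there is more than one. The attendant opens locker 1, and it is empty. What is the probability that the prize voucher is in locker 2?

5/8

Consider each possible location of the prize voucher in turn.
If it is in locker 1 (prior 1/12): the attendant opened locker 1, so this case is ruled out; weight (1/12)·0 = 0.
If it is in locker 2 (prior 5/12): the attendant has no choice, probability 1; weight (5/12)·1 = 5/12.
If it is in locker 3 (prior 1/2): the attendant has 2 equally likely choices, so probability 1/2; weight (1/2)·(1/2) = 1/4.
The weights sum to 2/3.
So P(the prize voucher in locker 2 | the attendant opened locker 1) = (5/12) / (2/3) = 5/8.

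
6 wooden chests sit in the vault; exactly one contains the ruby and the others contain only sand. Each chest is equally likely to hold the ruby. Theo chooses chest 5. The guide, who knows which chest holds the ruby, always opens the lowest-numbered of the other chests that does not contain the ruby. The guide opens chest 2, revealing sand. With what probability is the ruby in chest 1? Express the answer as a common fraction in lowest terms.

1

Apply Bayes' rule, conditioning on where the ruby actually is.
If it is in chest 1 (prior 1/6): chest 2 is the lowest-numbered option available, probability 1; weight (1/6)·1 = 1/6.
If it is in chest 2 (prior 1/6): the guide opened chest 2, so this case is ruled out; weight (1/6)·0 = 0.
If it is in any of chests 3, 4, 5, and 6 (prior 1/6 each): the guide would have opened chest 1 instead, probability 0; weight (1/6)·0 = 0 each.
The weights sum to 1/6.
So P(the ruby in chest 1 | the guide opened chest 2) = (1/6) / (1/6) = 1.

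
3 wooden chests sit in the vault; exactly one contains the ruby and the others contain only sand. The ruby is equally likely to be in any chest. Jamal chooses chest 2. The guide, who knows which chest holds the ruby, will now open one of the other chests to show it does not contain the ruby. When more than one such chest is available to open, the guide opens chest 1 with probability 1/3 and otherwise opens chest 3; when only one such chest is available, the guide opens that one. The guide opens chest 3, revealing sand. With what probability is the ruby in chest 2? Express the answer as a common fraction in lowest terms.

2/5

Apply Bayes' rule, conditioning on where the ruby actually is.
If it is in chest 1 (prior 1/3): only chest 3 is available, probability 1; weight (1/3)·1 = 1/3.
If it is in chest 2 (prior 1/3): chest 1 is available but not opened, probability 2/3; weight (1/3)·(2/3) = 2/9.
If it is in chest 3 (prior 1/3): the guide opened chest 3, so this case is ruled out; weight (1/3)·0 = 0.
The weights sum to 5/9.
So P(the ruby in chest 2 | the guide opened chest 3) = (2/9) / (5/9) = 2/5.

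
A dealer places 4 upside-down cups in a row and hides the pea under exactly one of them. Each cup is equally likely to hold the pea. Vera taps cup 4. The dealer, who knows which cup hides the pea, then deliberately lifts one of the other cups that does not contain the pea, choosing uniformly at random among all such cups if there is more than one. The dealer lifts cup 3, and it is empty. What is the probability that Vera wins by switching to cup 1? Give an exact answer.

3/8

Apply Bayes' rule, conditioning on where the pea actually is.
If it is under either of cups 1 and 2 (prior 1/4 each): the dealer has 2 equally likely choices, so probability 1/2; weight (1/4)·(1/2) = 1/8 each.
If it is under cup 3 (prior 1/4): the dealer opened cup 3, so this case is ruled out; weight (1/4)·0 = 0.
If it is under cup 4 (prior 1/4): the dealer has 3 equally likely choices, so probability 1/3; weight (1/4)·(1/3) = 1/12.
The weights sum to 1/3.
So P(the pea under cup 1 | the dealer opened cup 3) = (1/8) / (1/3) = 3/8.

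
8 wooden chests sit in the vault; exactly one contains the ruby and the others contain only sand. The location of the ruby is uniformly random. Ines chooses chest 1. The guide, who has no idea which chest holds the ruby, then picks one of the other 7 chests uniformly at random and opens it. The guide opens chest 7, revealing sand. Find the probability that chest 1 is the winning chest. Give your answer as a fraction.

1/7

Because the guide chose which chest to open without knowing where the ruby is, the choice is independent of the prize location. Learning that chest 7 does not hold the ruby simply rules out that one location and leaves the remaining 7 chests still equally likely by symmetry.
So P(the ruby in chest 1) = 1/7.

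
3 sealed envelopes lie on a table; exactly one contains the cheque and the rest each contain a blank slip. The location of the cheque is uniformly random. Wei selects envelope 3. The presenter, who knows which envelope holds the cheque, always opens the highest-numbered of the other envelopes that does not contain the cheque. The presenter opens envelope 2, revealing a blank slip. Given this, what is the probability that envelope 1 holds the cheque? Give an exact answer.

Consider each possible location of the cheque in turn.
If it is in either of envelopes 1 and 3 (prior 1/3 each): envelope 2 is the highest-numbered option available, probability 1; weight (1/3)·1 = 1/3 each.
If it is in envelope 2 (prior 1/3): the presenter opened envelope 2, so this case is ruled out; weight (1/3)·0 = 0.
The weights sum to 2/3.
So P(the cheque in envelope 1 | the presenter opened envelope 2) = (1/3) / (2/3) = 1/2.

1/2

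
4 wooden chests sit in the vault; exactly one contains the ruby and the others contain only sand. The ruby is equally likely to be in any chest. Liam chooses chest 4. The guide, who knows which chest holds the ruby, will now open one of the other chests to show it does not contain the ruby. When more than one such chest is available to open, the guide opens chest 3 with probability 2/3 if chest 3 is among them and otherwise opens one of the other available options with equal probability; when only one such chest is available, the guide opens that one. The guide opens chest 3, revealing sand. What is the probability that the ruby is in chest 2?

1/3

Apply Bayes' rule, conditioning on where the ruby actually is.
If it is in any of chests 1, 2, and 4 (prior 1/4 each): chest 3 is available, opened with probability 2/3; weight (1/4)·(2/3) = 1/6 each.
If it is in chest 3 (prior 1/4): the guide opened chest 3, so this case is ruled out; weight (1/4)·0 = 0.
The weights sum to 1/2.
So P(the ruby in chest 2 | the guide opened chest 3) = (1/6) / (1/2) = 1/3.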